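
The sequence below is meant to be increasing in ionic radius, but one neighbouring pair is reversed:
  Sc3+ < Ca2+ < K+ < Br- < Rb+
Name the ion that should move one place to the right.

Br-

The pair Br-, Rb+ is the wrong way round — Rb+ and Br- share 36 electrons; the higher nuclear charge on Rb (Z=37) contracts it more, so Rb+ < Br-. All other adjacent pairs agree with periodic trends, so Br- is the misplaced ion.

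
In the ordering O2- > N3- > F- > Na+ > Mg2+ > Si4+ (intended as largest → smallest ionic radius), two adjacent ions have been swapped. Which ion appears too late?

The pair O2-, N3- is the wrong way round — O2- and N3- share 10 electrons; the higher nuclear charge on O (Z=8) contracts it more, so O2- < N3-. All other adjacent pairs agree with periodic trends, so N3- is the misplaced ion.

N3-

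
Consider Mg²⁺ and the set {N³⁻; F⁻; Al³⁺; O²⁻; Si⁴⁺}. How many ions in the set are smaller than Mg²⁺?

Each ion has 10 electrons. The ranking follows nuclear charge in reverse — greater Z gives a smaller radius. Si⁴⁺ (Z=14), Al³⁺ (Z=13), Mg²⁺ (Z=12), F⁻ (Z=9), O²⁻ (Z=8), N³⁻ (Z=7).
Relative to Mg²⁺, the ions that are smaller are Si⁴⁺, Al³⁺. That's 2.

2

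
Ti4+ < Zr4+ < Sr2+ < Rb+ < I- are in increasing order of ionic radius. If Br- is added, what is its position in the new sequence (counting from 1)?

5

First list Z and electron count for each: Ti4+ (Z=22, 18 e⁻), Zr4+ (Z=40, 36 e⁻), Sr2+ (Z=38, 36 e⁻), Rb+ (Z=37, 36 e⁻), Br- (Z=35, 36 e⁻), I- (Z=53, 54 e⁻). Ti4+ < Zr4+ (same group, 1 shell fewer); Zr4+ < Sr2+ (both 36 e⁻, Z=40>38); Sr2+ < Rb+ (both 36 e⁻, Z=38>37); Rb+ < Br- (isoelectronic, higher Z=37 is smaller); Br- < I- (same group, 1 shell fewer).
Merged order: Ti4+ < Zr4+ < Sr2+ < Rb+ < Br- < I- — Br- is number 5.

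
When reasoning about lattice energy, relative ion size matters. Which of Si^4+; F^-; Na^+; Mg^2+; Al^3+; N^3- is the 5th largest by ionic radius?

Al^3+

These species are isoelectronic with 10 electrons. The only difference is the number of protons: Si^4+ (Z=14), Al^3+ (Z=13), Mg^2+ (Z=12), Na^+ (Z=11), F^- (Z=9), N^3- (Z=7). The strongest nuclear pull (Si^4+) gives the smallest ion.
Full ascending order: Si^4+ < Al^3+ < Mg^2+ < Na^+ < F^- < N^3-. Counting from the largest, position 5 is Al^3+.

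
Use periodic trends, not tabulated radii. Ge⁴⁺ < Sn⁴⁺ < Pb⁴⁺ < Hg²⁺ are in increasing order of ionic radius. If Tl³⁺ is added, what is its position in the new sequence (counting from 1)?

Tabulating Z and e⁻: Ge⁴⁺ has 28 e⁻ (Z=32), Sn⁴⁺ has 46 e⁻ (Z=50), Pb⁴⁺ has 78 e⁻ (Z=82), Tl³⁺ has 78 e⁻ (Z=81), Hg²⁺ has 78 e⁻ (Z=80). Ge⁴⁺ < Sn⁴⁺ (same group, period 4 vs 5); Sn⁴⁺ < Pb⁴⁺ (same group, period 5 vs 6); Pb⁴⁺ < Tl³⁺ (both 78 e⁻, Z=82>81); Tl³⁺ < Hg²⁺ (both 78 e⁻, Z=81>80).
Putting Tl³⁺ in gives Ge⁴⁺ < Sn⁴⁺ < Pb⁴⁺ < Tl³⁺ < Hg²⁺; it lands at slot 4.

4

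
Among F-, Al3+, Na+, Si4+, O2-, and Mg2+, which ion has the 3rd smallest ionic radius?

Mg2+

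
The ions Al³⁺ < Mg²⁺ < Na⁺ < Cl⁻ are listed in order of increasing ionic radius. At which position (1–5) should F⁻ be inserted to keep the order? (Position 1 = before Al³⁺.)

Al³⁺: 10 e⁻, Z=13, Mg²⁺: 10 e⁻, Z=12, Na⁺: 10 e⁻, Z=11, F⁻: 10 e⁻, Z=9, Cl⁻: 18 e⁻, Z=17. Al³⁺ < Mg²⁺ (both 10 e⁻, Z=13>12); Mg²⁺ < Na⁺ (both 10 e⁻, Z=12>11); Na⁺ < F⁻ (both 10 e⁻, Z=11>9); F⁻ < Cl⁻ (same group, period 2 vs 3).
Putting F⁻ in gives Al³⁺ < Mg²⁺ < Na⁺ < F⁻ < Cl⁻; it lands at slot 4.

4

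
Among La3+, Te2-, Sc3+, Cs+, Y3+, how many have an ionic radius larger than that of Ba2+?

2

First list Z and electron count for each: Sc3+ (Z=21, 18 e⁻), Y3+ (Z=39, 36 e⁻), La3+ (Z=57, 54 e⁻), Ba2+ (Z=56, 54 e⁻), Cs+ (Z=55, 54 e⁻), Te2- (Z=52, 54 e⁻). Sc3+ < Y3+ (same group, 1 shell fewer); Y3+ < La3+ (same group, period 5 vs 6); La3+ < Ba2+ (isoelectronic, higher Z=57 is smaller); Ba2+ < Cs+ (both 54 e⁻, Z=56>55); Cs+ < Te2- (both 54 e⁻, Z=55>52).
Ordering all of them (including Ba2+) by radius gives Sc3+ < Y3+ < La3+ < Ba2+ < Cs+ < Te2-. So 2 are larger.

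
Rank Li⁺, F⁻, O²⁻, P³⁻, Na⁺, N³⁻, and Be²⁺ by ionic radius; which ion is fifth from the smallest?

O²⁻

First list Z and electron count for each: Be²⁺ has 2 e⁻ (Z=4), Li⁺ has 2 e⁻ (Z=3), Na⁺ has 10 e⁻ (Z=11), F⁻ has 10 e⁻ (Z=9), O²⁻ has 10 e⁻ (Z=8), N³⁻ has 10 e⁻ (Z=7), P³⁻ has 18 e⁻ (Z=15). Be²⁺ < Li⁺ (isoelectronic, higher Z=4 is smaller); Li⁺ < Na⁺ (same group, period 2 vs 3); Na⁺ < F⁻ (isoelectronic, higher Z=11 is smaller); F⁻ < O²⁻ (isoelectronic, higher Z=9 is smaller); O²⁻ < N³⁻ (isoelectronic, higher Z=8 is smaller); N³⁻ < P³⁻ (same group, period 2 vs 3).
That gives Be²⁺ < Li⁺ < Na⁺ < F⁻ < O²⁻ < N³⁻ < P³⁻. From the smallest end, number 5 is O²⁻.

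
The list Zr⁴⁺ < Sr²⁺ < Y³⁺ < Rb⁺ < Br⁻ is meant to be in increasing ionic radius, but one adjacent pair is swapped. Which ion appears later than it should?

Compare adjacent ions: both have 36 electrons but Z(Y)=39 > Z(Sr)=38, so Y³⁺ should be the smaller of the two — yet in this increasing list Sr²⁺ sits before Y³⁺. Nothing else is reversed, so Y³⁺ should move one place to the left.

Y³⁺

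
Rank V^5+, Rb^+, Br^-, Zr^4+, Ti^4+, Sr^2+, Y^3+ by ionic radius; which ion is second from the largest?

Work out protons and electrons: V^5+: 18 e⁻, Z=23, Ti^4+: 18 e⁻, Z=22, Zr^4+: 36 e⁻, Z=40, Y^3+: 36 e⁻, Z=39, Sr^2+: 36 e⁻, Z=38, Rb^+: 36 e⁻, Z=37, Br^-: 36 e⁻, Z=35. V^5+ < Ti^4+ (isoelectronic, higher Z=23 is smaller); Ti^4+ < Zr^4+ (same group, 1 shell fewer); Zr^4+ < Y^3+ (both 36 e⁻, Z=40>39); Y^3+ < Sr^2+ (both 36 e⁻, Z=39>38); Sr^2+ < Rb^+ (both 36 e⁻, Z=38>37); Rb^+ < Br^- (isoelectronic, higher Z=37 is smaller).
Full ascending order: V^5+ < Ti^4+ < Zr^4+ < Y^3+ < Sr^2+ < Rb^+ < Br^-. Counting from the largest, position 2 is Rb^+.

Rb^+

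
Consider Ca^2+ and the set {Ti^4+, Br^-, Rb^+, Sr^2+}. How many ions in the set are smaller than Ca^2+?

1

First list Z and electron count for each: Ti^4+: 18 e⁻, Z=22, Ca^2+: 18 e⁻, Z=20, Sr^2+: 36 e⁻, Z=38, Rb^+: 36 e⁻, Z=37, Br^-: 36 e⁻, Z=35. Ti^4+ < Ca^2+ (both 18 e⁻, Z=22>20); Ca^2+ < Sr^2+ (same group, 1 shell fewer); Sr^2+ < Rb^+ (isoelectronic, higher Z=38 is smaller); Rb^+ < Br^- (both 36 e⁻, Z=37>35).
Placing each against Ca^2+: smaller — Ti^4+; larger — Sr^2+, Rb^+, Br^-. That's 1.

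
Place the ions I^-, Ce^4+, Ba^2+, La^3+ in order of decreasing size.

I^- > Ba^2+ > La^3+ > Ce^4+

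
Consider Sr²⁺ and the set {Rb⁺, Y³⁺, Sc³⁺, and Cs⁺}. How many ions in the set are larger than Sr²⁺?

2

Sc³⁺ has 18 e⁻ (Z=21), Y³⁺ has 36 e⁻ (Z=39), Sr²⁺ has 36 e⁻ (Z=38), Rb⁺ has 36 e⁻ (Z=37), Cs⁺ has 54 e⁻ (Z=55). Sc³⁺ < Y³⁺ (same group, 1 shell fewer); Y³⁺ < Sr²⁺ (isoelectronic, higher Z=39 is smaller); Sr²⁺ < Rb⁺ (both 36 e⁻, Z=38>37); Rb⁺ < Cs⁺ (same group, 1 shell fewer).
Overall: Sc³⁺ < Y³⁺ < Sr²⁺ < Rb⁺ < Cs⁺. Sr²⁺ has 2 below it and 2 above. So 2 are larger.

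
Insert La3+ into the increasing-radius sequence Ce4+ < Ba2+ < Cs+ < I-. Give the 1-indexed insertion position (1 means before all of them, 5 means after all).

Isoelectronic series (54 e⁻ each). Size is set by nuclear charge: more protons means a smaller ion. Ce4+ (Z=58), La3+ (Z=57), Ba2+ (Z=56), Cs+ (Z=55), I- (Z=53).
Merged order: Ce4+ < La3+ < Ba2+ < Cs+ < I- — La3+ is number 2.

2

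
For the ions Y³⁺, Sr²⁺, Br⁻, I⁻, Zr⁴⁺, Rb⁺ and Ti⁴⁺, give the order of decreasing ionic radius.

I⁻ > Br⁻ > Rb⁺ > Sr²⁺ > Y³⁺ > Zr⁴⁺ > Ti⁴⁺

Work out protons and electrons: Ti⁴⁺ has 18 e⁻ (Z=22), Zr⁴⁺ has 36 e⁻ (Z=40), Y³⁺ has 36 e⁻ (Z=39), Sr²⁺ has 36 e⁻ (Z=38), Rb⁺ has 36 e⁻ (Z=37), Br⁻ has 36 e⁻ (Z=35), I⁻ has 54 e⁻ (Z=53). Ti⁴⁺ < Zr⁴⁺ (same group, 1 shell fewer); Zr⁴⁺ < Y³⁺ (isoelectronic, higher Z=40 is smaller); Y³⁺ < Sr²⁺ (both 36 e⁻, Z=39>38); Sr²⁺ < Rb⁺ (isoelectronic, higher Z=38 is smaller); Rb⁺ < Br⁻ (both 36 e⁻, Z=37>35); Br⁻ < I⁻ (same group, 1 shell fewer).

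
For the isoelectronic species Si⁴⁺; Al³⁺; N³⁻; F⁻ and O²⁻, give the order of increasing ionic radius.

These species are isoelectronic with 10 electrons. The only difference is the number of protons: Si⁴⁺ (Z=14), Al³⁺ (Z=13), F⁻ (Z=9), O²⁻ (Z=8), N³⁻ (Z=7). The strongest nuclear pull (Si⁴⁺) gives the smallest ion.

Si⁴⁺ < Al³⁺ < F⁻ < O²⁻ < N³⁻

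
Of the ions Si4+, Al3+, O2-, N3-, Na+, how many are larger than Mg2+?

All of these have 10 electrons (isoelectronic). With the same electron cloud, the ion with the most protons pulls it in tightest. Nuclear charges: Si4+ (Z=14), Al3+ (Z=13), Mg2+ (Z=12), Na+ (Z=11), O2- (Z=8), N3- (Z=7). Highest Z is smallest.
Relative to Mg2+, the ions that are larger are Na+, O2-, N3-. So 3 are larger.

3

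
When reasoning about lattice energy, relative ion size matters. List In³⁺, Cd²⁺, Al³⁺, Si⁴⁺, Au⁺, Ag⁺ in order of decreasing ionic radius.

Au⁺ > Ag⁺ > Cd²⁺ > In³⁺ > Al³⁺ > Si⁴⁺

Tabulating Z and e⁻: Si⁴⁺ has 10 e⁻ (Z=14), Al³⁺ has 10 e⁻ (Z=13), In³⁺ has 46 e⁻ (Z=49), Cd²⁺ has 46 e⁻ (Z=48), Ag⁺ has 46 e⁻ (Z=47), Au⁺ has 78 e⁻ (Z=79). Si⁴⁺ < Al³⁺ (isoelectronic, higher Z=14 is smaller); Al³⁺ < In³⁺ (same group, period 3 vs 5); In³⁺ < Cd²⁺ (both 46 e⁻, Z=49>48); Cd²⁺ < Ag⁺ (isoelectronic, higher Z=48 is smaller); Ag⁺ < Au⁺ (same group, period 5 vs 6).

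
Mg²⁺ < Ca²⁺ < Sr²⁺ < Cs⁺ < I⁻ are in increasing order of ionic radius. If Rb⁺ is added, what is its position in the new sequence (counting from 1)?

4

Tabulating Z and e⁻: Mg²⁺ has 10 e⁻ (Z=12), Ca²⁺ has 18 e⁻ (Z=20), Sr²⁺ has 36 e⁻ (Z=38), Rb⁺ has 36 e⁻ (Z=37), Cs⁺ has 54 e⁻ (Z=55), I⁻ has 54 e⁻ (Z=53). Mg²⁺ < Ca²⁺ (same group, period 3 vs 4); Ca²⁺ < Sr²⁺ (same group, period 4 vs 5); Sr²⁺ < Rb⁺ (both 36 e⁻, Z=38>37); Rb⁺ < Cs⁺ (same group, period 5 vs 6); Cs⁺ < I⁻ (both 54 e⁻, Z=55>53).
With Rb⁺ included the full order is Mg²⁺ < Ca²⁺ < Sr²⁺ < Rb⁺ < Cs⁺ < I⁻, so it takes position 4.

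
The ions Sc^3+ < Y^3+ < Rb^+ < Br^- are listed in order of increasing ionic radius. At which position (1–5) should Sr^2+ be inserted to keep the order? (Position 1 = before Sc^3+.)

Tabulating Z and e⁻: Sc^3+: 18 e⁻, Z=21, Y^3+: 36 e⁻, Z=39, Sr^2+: 36 e⁻, Z=38, Rb^+: 36 e⁻, Z=37, Br^-: 36 e⁻, Z=35. Sc^3+ < Y^3+ (same group, 1 shell fewer); Y^3+ < Sr^2+ (both 36 e⁻, Z=39>38); Sr^2+ < Rb^+ (both 36 e⁻, Z=38>37); Rb^+ < Br^- (both 36 e⁻, Z=37>35).
Putting Sr^2+ in gives Sc^3+ < Y^3+ < Sr^2+ < Rb^+ < Br^-; it lands at slot 3.

3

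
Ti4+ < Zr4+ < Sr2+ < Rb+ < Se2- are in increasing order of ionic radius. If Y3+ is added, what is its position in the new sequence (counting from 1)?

Tabulating Z and e⁻: Ti4+ has 18 e⁻ (Z=22), Zr4+ has 36 e⁻ (Z=40), Y3+ has 36 e⁻ (Z=39), Sr2+ has 36 e⁻ (Z=38), Rb+ has 36 e⁻ (Z=37), Se2- has 36 e⁻ (Z=34). Ti4+ < Zr4+ (same group, 1 shell fewer); Zr4+ < Y3+ (isoelectronic, higher Z=40 is smaller); Y3+ < Sr2+ (both 36 e⁻, Z=39>38); Sr2+ < Rb+ (isoelectronic, higher Z=38 is smaller); Rb+ < Se2- (both 36 e⁻, Z=37>34).
The complete sequence is Ti4+ < Zr4+ < Y3+ < Sr2+ < Rb+ < Se2-. Y3+ sits at position 3.

3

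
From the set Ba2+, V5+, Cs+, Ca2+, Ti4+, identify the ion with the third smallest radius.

Tabulating Z and e⁻: V5+ (Z=23, 18 e⁻), Ti4+ (Z=22, 18 e⁻), Ca2+ (Z=20, 18 e⁻), Ba2+ (Z=56, 54 e⁻), Cs+ (Z=55, 54 e⁻). V5+ < Ti4+ (both 18 e⁻, Z=23>22); Ti4+ < Ca2+ (both 18 e⁻, Z=22>20); Ca2+ < Ba2+ (same group, 2 shells fewer); Ba2+ < Cs+ (isoelectronic, higher Z=56 is smaller).
That gives V5+ < Ti4+ < Ca2+ < Ba2+ < Cs+. From the smallest end, number 3 is Ca2+.

Ca2+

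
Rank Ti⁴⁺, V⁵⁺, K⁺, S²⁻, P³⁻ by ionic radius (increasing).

All of these have 18 electrons (isoelectronic). With the same electron cloud, the ion with the most protons pulls it in tightest. Nuclear charges: V⁵⁺ (Z=23), Ti⁴⁺ (Z=22), K⁺ (Z=19), S²⁻ (Z=16), P³⁻ (Z=15). Highest Z is smallest.

V⁵⁺ < Ti⁴⁺ < K⁺ < S²⁻ < P³⁻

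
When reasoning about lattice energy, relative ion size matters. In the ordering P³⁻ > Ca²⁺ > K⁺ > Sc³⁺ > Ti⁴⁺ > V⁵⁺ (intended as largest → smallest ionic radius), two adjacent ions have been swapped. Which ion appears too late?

K⁺

Check each adjacent pair. Ca²⁺ and K⁺ are reversed: both have 18 electrons but Z(Ca)=20 > Z(K)=19, so Ca²⁺ should be the smaller of the two. No other neighbouring pair contradicts the periodic trends, so K⁺ is the ion listed too late.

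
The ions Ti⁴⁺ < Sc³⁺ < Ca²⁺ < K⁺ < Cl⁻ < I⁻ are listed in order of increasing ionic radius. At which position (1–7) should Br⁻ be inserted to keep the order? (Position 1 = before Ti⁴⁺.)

Work out protons and electrons: Ti⁴⁺ (Z=22, 18 e⁻), Sc³⁺ (Z=21, 18 e⁻), Ca²⁺ (Z=20, 18 e⁻), K⁺ (Z=19, 18 e⁻), Cl⁻ (Z=17, 18 e⁻), Br⁻ (Z=35, 36 e⁻), I⁻ (Z=53, 54 e⁻). Ti⁴⁺ < Sc³⁺ (both 18 e⁻, Z=22>21); Sc³⁺ < Ca²⁺ (both 18 e⁻, Z=21>20); Ca²⁺ < K⁺ (both 18 e⁻, Z=20>19); K⁺ < Cl⁻ (isoelectronic, higher Z=19 is smaller); Cl⁻ < Br⁻ (same group, period 3 vs 4); Br⁻ < I⁻ (same group, period 4 vs 5).
Putting Br⁻ in gives Ti⁴⁺ < Sc³⁺ < Ca²⁺ < K⁺ < Cl⁻ < Br⁻ < I⁻; it lands at slot 6.

6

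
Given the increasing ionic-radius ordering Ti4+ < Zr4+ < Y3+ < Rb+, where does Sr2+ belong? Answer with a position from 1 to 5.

Electron counts and nuclear charges: Ti4+ has 18 e⁻ (Z=22), Zr4+ has 36 e⁻ (Z=40), Y3+ has 36 e⁻ (Z=39), Sr2+ has 36 e⁻ (Z=38), Rb+ has 36 e⁻ (Z=37). Ti4+ < Zr4+ (same group, period 4 vs 5); Zr4+ < Y3+ (isoelectronic, higher Z=40 is smaller); Y3+ < Sr2+ (isoelectronic, higher Z=39 is smaller); Sr2+ < Rb+ (both 36 e⁻, Z=38>37).
Merged order: Ti4+ < Zr4+ < Y3+ < Sr2+ < Rb+ — Sr2+ is number 4.

4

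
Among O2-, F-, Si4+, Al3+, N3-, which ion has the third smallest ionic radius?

Each ion has 10 electrons. The ranking follows nuclear charge in reverse — greater Z gives a smaller radius. Si4+ (Z=14), Al3+ (Z=13), F- (Z=9), O2- (Z=8), N3- (Z=7).
That gives Si4+ < Al3+ < F- < O2- < N3-. From the smallest end, number 3 is F-.

F-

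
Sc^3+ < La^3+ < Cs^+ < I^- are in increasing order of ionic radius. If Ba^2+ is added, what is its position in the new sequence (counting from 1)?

3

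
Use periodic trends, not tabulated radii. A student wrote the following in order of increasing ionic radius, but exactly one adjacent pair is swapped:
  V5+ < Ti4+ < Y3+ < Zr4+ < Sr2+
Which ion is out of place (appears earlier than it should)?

The pair Y3+, Zr4+ is the wrong way round — both have 36 electrons but Z(Zr)=40 > Z(Y)=39, so Zr4+ should be the smaller of the two. All other adjacent pairs agree with periodic trends, so Y3+ is the misplaced ion.

Y3+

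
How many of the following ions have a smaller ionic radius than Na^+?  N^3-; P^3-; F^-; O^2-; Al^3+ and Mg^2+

First list Z and electron count for each: Al^3+ has 10 e⁻ (Z=13), Mg^2+ has 10 e⁻ (Z=12), Na^+ has 10 e⁻ (Z=11), F^- has 10 e⁻ (Z=9), O^2- has 10 e⁻ (Z=8), N^3- has 10 e⁻ (Z=7), P^3- has 18 e⁻ (Z=15). Al^3+ < Mg^2+ (isoelectronic, higher Z=13 is smaller); Mg^2+ < Na^+ (both 10 e⁻, Z=12>11); Na^+ < F^- (isoelectronic, higher Z=11 is smaller); F^- < O^2- (isoelectronic, higher Z=9 is smaller); O^2- < N^3- (isoelectronic, higher Z=8 is smaller); N^3- < P^3- (same group, period 2 vs 3).
Relative to Na^+, the ions that are smaller are Al^3+, Mg^2+. That's 2.

2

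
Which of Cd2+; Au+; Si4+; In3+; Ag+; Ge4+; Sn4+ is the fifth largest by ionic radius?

Tabulating Z and e⁻: Si4+ has 10 e⁻ (Z=14), Ge4+ has 28 e⁻ (Z=32), Sn4+ has 46 e⁻ (Z=50), In3+ has 46 e⁻ (Z=49), Cd2+ has 46 e⁻ (Z=48), Ag+ has 46 e⁻ (Z=47), Au+ has 78 e⁻ (Z=79). Si4+ < Ge4+ (same group, 1 shell fewer); Ge4+ < Sn4+ (same group, 1 shell fewer); Sn4+ < In3+ (both 46 e⁻, Z=50>49); In3+ < Cd2+ (both 46 e⁻, Z=49>48); Cd2+ < Ag+ (both 46 e⁻, Z=48>47); Ag+ < Au+ (same group, period 5 vs 6).
That gives Si4+ < Ge4+ < Sn4+ < In3+ < Cd2+ < Ag+ < Au+. From the largest end, number 5 is Sn4+.

Sn4+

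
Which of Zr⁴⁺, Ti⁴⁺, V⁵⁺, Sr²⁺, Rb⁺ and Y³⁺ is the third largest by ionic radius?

Y³⁺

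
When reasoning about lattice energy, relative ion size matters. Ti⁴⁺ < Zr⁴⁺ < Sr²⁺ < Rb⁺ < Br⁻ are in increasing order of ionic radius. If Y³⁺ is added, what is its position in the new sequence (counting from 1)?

Tabulating Z and e⁻: Ti⁴⁺: 18 e⁻, Z=22, Zr⁴⁺: 36 e⁻, Z=40, Y³⁺: 36 e⁻, Z=39, Sr²⁺: 36 e⁻, Z=38, Rb⁺: 36 e⁻, Z=37, Br⁻: 36 e⁻, Z=35. Ti⁴⁺ < Zr⁴⁺ (same group, period 4 vs 5); Zr⁴⁺ < Y³⁺ (both 36 e⁻, Z=40>39); Y³⁺ < Sr²⁺ (both 36 e⁻, Z=39>38); Sr²⁺ < Rb⁺ (isoelectronic, higher Z=38 is smaller); Rb⁺ < Br⁻ (isoelectronic, higher Z=37 is smaller).
The complete sequence is Ti⁴⁺ < Zr⁴⁺ < Y³⁺ < Sr²⁺ < Rb⁺ < Br⁻. Y³⁺ sits at position 3.

3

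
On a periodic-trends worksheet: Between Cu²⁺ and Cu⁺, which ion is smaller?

Same element, different charge: the more highly charged cation has fewer electrons and a greater effective nuclear charge per electron, making Cu²⁺ the smallest.

Cu²⁺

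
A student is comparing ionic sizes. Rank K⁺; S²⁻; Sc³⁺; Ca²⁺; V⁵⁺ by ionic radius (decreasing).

S²⁻ > K⁺ > Ca²⁺ > Sc³⁺ > V⁵⁺

Isoelectronic series (18 e⁻ each). Size is set by nuclear charge: more protons means a smaller ion. V⁵⁺ (Z=23), Sc³⁺ (Z=21), Ca²⁺ (Z=20), K⁺ (Z=19), S²⁻ (Z=16).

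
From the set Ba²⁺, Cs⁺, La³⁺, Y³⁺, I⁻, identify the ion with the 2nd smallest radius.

La³⁺

First list Z and electron count for each: Y³⁺: 36 e⁻, Z=39, La³⁺: 54 e⁻, Z=57, Ba²⁺: 54 e⁻, Z=56, Cs⁺: 54 e⁻, Z=55, I⁻: 54 e⁻, Z=53. Y³⁺ < La³⁺ (same group, period 5 vs 6); La³⁺ < Ba²⁺ (isoelectronic, higher Z=57 is smaller); Ba²⁺ < Cs⁺ (both 54 e⁻, Z=56>55); Cs⁺ < I⁻ (isoelectronic, higher Z=55 is smaller).
That gives Y³⁺ < La³⁺ < Ba²⁺ < Cs⁺ < I⁻. From the smallest end, number 2 is La³⁺.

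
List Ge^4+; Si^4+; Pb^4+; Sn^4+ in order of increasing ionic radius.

All are in the same group with charge +4. Radius grows down the group as n (the outermost shell) increases.

Si^4+ < Ge^4+ < Sn^4+ < Pb^4+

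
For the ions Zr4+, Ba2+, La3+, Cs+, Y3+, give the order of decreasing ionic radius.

Cs+ > Ba2+ > La3+ > Y3+ > Zr4+

Electron counts and nuclear charges: Zr4+ has 36 e⁻ (Z=40), Y3+ has 36 e⁻ (Z=39), La3+ has 54 e⁻ (Z=57), Ba2+ has 54 e⁻ (Z=56), Cs+ has 54 e⁻ (Z=55). Zr4+ < Y3+ (isoelectronic, higher Z=40 is smaller); Y3+ < La3+ (same group, period 5 vs 6); La3+ < Ba2+ (both 54 e⁻, Z=57>56); Ba2+ < Cs+ (isoelectronic, higher Z=56 is smaller).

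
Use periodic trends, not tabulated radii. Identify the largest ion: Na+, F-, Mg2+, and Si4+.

F-

Each ion has 10 electrons. The ranking follows nuclear charge in reverse — greater Z gives a smaller radius. Si4+ (Z=14), Mg2+ (Z=12), Na+ (Z=11), F- (Z=9).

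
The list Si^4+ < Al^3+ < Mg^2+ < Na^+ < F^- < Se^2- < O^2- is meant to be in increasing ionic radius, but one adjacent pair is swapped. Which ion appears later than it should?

O^2-

Check each adjacent pair. Se^2- and O^2- are reversed: both in group 16 with the same charge; O^2- (period 2) has the smaller radius. No other neighbouring pair contradicts the periodic trends, so O^2- is the ion listed too late.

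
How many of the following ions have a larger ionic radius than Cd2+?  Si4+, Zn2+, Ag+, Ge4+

Si4+ has 10 e⁻ (Z=14), Ge4+ has 28 e⁻ (Z=32), Zn2+ has 28 e⁻ (Z=30), Cd2+ has 46 e⁻ (Z=48), Ag+ has 46 e⁻ (Z=47). Si4+ < Ge4+ (same group, period 3 vs 4); Ge4+ < Zn2+ (isoelectronic, higher Z=32 is smaller); Zn2+ < Cd2+ (same group, 1 shell fewer); Cd2+ < Ag+ (both 46 e⁻, Z=48>47).
Ordering all of them (including Cd2+) by radius gives Si4+ < Ge4+ < Zn2+ < Cd2+ < Ag+. So 1 is larger.

1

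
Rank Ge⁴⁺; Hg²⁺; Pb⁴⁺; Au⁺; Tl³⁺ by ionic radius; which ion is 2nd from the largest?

Tabulating Z and e⁻: Ge⁴⁺: 28 e⁻, Z=32, Pb⁴⁺: 78 e⁻, Z=82, Tl³⁺: 78 e⁻, Z=81, Hg²⁺: 78 e⁻, Z=80, Au⁺: 78 e⁻, Z=79. Ge⁴⁺ < Pb⁴⁺ (same group, 2 shells fewer); Pb⁴⁺ < Tl³⁺ (both 78 e⁻, Z=82>81); Tl³⁺ < Hg²⁺ (both 78 e⁻, Z=81>80); Hg²⁺ < Au⁺ (isoelectronic, higher Z=80 is smaller).
So the order is Ge⁴⁺ < Pb⁴⁺ < Tl³⁺ < Hg²⁺ < Au⁺; the 2nd-largest ion is Hg²⁺.

Hg²⁺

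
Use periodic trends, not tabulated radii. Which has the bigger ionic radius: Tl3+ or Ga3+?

These ions sit in one column with identical charge. Each step down the periodic table adds a principal shell, increasing the radius.

Tl3+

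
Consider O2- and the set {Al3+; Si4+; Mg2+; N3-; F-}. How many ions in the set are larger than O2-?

1

All of these have 10 electrons (isoelectronic). With the same electron cloud, the ion with the most protons pulls it in tightest. Nuclear charges: Si4+ (Z=14), Al3+ (Z=13), Mg2+ (Z=12), F- (Z=9), O2- (Z=8), N3- (Z=7). Highest Z is smallest.
Overall: Si4+ < Al3+ < Mg2+ < F- < O2- < N3-. O2- has 4 below it and 1 above. So 1 is larger.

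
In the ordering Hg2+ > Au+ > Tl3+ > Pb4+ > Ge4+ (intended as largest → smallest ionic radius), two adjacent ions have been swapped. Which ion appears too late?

Au+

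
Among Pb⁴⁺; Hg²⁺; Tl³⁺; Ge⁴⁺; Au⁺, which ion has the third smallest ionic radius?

Tl³⁺

Ge⁴⁺ has 28 e⁻ (Z=32), Pb⁴⁺ has 78 e⁻ (Z=82), Tl³⁺ has 78 e⁻ (Z=81), Hg²⁺ has 78 e⁻ (Z=80), Au⁺ has 78 e⁻ (Z=79). Ge⁴⁺ < Pb⁴⁺ (same group, period 4 vs 6); Pb⁴⁺ < Tl³⁺ (isoelectronic, higher Z=82 is smaller); Tl³⁺ < Hg²⁺ (both 78 e⁻, Z=81>80); Hg²⁺ < Au⁺ (both 78 e⁻, Z=80>79).
Ordering: Ge⁴⁺ < Pb⁴⁺ < Tl³⁺ < Hg²⁺ < Au⁺. The third smallest is Tl³⁺.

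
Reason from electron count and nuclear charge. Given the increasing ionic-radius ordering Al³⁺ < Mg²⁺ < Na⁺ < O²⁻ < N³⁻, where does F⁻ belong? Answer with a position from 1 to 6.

These species are isoelectronic with 10 electrons. The only difference is the number of protons: Al³⁺ (Z=13), Mg²⁺ (Z=12), Na⁺ (Z=11), F⁻ (Z=9), O²⁻ (Z=8), N³⁻ (Z=7). The strongest nuclear pull (Al³⁺) gives the smallest ion.
Merged order: Al³⁺ < Mg²⁺ < Na⁺ < F⁻ < O²⁻ < N³⁻ — F⁻ is number 4.

4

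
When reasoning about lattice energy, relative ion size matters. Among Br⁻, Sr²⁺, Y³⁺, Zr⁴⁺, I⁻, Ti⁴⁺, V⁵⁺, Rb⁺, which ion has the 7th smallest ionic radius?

Br⁻

Work out protons and electrons: V⁵⁺: 18 e⁻, Z=23, Ti⁴⁺: 18 e⁻, Z=22, Zr⁴⁺: 36 e⁻, Z=40, Y³⁺: 36 e⁻, Z=39, Sr²⁺: 36 e⁻, Z=38, Rb⁺: 36 e⁻, Z=37, Br⁻: 36 e⁻, Z=35, I⁻: 54 e⁻, Z=53. V⁵⁺ < Ti⁴⁺ (both 18 e⁻, Z=23>22); Ti⁴⁺ < Zr⁴⁺ (same group, period 4 vs 5); Zr⁴⁺ < Y³⁺ (isoelectronic, higher Z=40 is smaller); Y³⁺ < Sr²⁺ (isoelectronic, higher Z=39 is smaller); Sr²⁺ < Rb⁺ (both 36 e⁻, Z=38>37); Rb⁺ < Br⁻ (isoelectronic, higher Z=37 is smaller); Br⁻ < I⁻ (same group, 1 shell fewer).
That gives V⁵⁺ < Ti⁴⁺ < Zr⁴⁺ < Y³⁺ < Sr²⁺ < Rb⁺ < Br⁻ < I⁻. From the smallest end, number 7 is Br⁻.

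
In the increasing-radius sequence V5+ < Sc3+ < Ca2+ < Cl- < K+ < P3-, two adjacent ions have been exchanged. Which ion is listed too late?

K+

Scanning neighbour by neighbour, only Cl-/K+ violates a trend: K+ and Cl- share 18 electrons; the higher nuclear charge on K (Z=19) contracts it more, so K+ < Cl-. That makes K+ the one sitting a position late relative to where it belongs.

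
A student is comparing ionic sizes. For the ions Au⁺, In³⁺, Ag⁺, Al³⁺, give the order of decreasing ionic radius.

Al³⁺ has 10 e⁻ (Z=13), In³⁺ has 46 e⁻ (Z=49), Ag⁺ has 46 e⁻ (Z=47), Au⁺ has 78 e⁻ (Z=79). Al³⁺ < In³⁺ (same group, period 3 vs 5); In³⁺ < Ag⁺ (isoelectronic, higher Z=49 is smaller); Ag⁺ < Au⁺ (same group, period 5 vs 6).

Au⁺ > Ag⁺ > In³⁺ > Al³⁺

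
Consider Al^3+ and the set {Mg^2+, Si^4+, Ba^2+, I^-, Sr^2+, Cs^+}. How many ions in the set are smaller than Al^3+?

Si^4+ (Z=14, 10 e⁻), Al^3+ (Z=13, 10 e⁻), Mg^2+ (Z=12, 10 e⁻), Sr^2+ (Z=38, 36 e⁻), Ba^2+ (Z=56, 54 e⁻), Cs^+ (Z=55, 54 e⁻), I^- (Z=53, 54 e⁻). Si^4+ < Al^3+ (isoelectronic, higher Z=14 is smaller); Al^3+ < Mg^2+ (both 10 e⁻, Z=13>12); Mg^2+ < Sr^2+ (same group, 2 shells fewer); Sr^2+ < Ba^2+ (same group, period 5 vs 6); Ba^2+ < Cs^+ (both 54 e⁻, Z=56>55); Cs^+ < I^- (both 54 e⁻, Z=55>53).
Placing each against Al^3+: smaller — Si^4+; larger — Mg^2+, Sr^2+, Ba^2+, Cs^+, I^-. So 1 is smaller.

1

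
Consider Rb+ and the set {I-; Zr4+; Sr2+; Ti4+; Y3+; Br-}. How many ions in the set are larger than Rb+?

2

First list Z and electron count for each: Ti4+ has 18 e⁻ (Z=22), Zr4+ has 36 e⁻ (Z=40), Y3+ has 36 e⁻ (Z=39), Sr2+ has 36 e⁻ (Z=38), Rb+ has 36 e⁻ (Z=37), Br- has 36 e⁻ (Z=35), I- has 54 e⁻ (Z=53). Ti4+ < Zr4+ (same group, 1 shell fewer); Zr4+ < Y3+ (both 36 e⁻, Z=40>39); Y3+ < Sr2+ (isoelectronic, higher Z=39 is smaller); Sr2+ < Rb+ (both 36 e⁻, Z=38>37); Rb+ < Br- (isoelectronic, higher Z=37 is smaller); Br- < I- (same group, 1 shell fewer).
Placing each against Rb+: smaller — Ti4+, Zr4+, Y3+, Sr2+; larger — Br-, I-. That's 2.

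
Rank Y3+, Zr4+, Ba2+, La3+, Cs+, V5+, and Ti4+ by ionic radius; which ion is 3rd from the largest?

V5+ has 18 e⁻ (Z=23), Ti4+ has 18 e⁻ (Z=22), Zr4+ has 36 e⁻ (Z=40), Y3+ has 36 e⁻ (Z=39), La3+ has 54 e⁻ (Z=57), Ba2+ has 54 e⁻ (Z=56), Cs+ has 54 e⁻ (Z=55). V5+ < Ti4+ (both 18 e⁻, Z=23>22); Ti4+ < Zr4+ (same group, 1 shell fewer); Zr4+ < Y3+ (isoelectronic, higher Z=40 is smaller); Y3+ < La3+ (same group, period 5 vs 6); La3+ < Ba2+ (both 54 e⁻, Z=57>56); Ba2+ < Cs+ (isoelectronic, higher Z=56 is smaller).
Full ascending order: V5+ < Ti4+ < Zr4+ < Y3+ < La3+ < Ba2+ < Cs+. Counting from the largest, position 3 is La3+.

La3+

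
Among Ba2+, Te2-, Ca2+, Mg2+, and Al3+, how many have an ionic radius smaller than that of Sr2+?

First list Z and electron count for each: Al3+ (Z=13, 10 e⁻), Mg2+ (Z=12, 10 e⁻), Ca2+ (Z=20, 18 e⁻), Sr2+ (Z=38, 36 e⁻), Ba2+ (Z=56, 54 e⁻), Te2- (Z=52, 54 e⁻). Al3+ < Mg2+ (isoelectronic, higher Z=13 is smaller); Mg2+ < Ca2+ (same group, period 3 vs 4); Ca2+ < Sr2+ (same group, 1 shell fewer); Sr2+ < Ba2+ (same group, period 5 vs 6); Ba2+ < Te2- (isoelectronic, higher Z=56 is smaller).
Overall: Al3+ < Mg2+ < Ca2+ < Sr2+ < Ba2+ < Te2-. Sr2+ has 3 below it and 2 above. That's 3.

3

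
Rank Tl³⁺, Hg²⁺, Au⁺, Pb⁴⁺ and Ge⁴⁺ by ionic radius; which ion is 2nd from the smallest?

Pb⁴⁺

Work out protons and electrons: Ge⁴⁺ (Z=32, 28 e⁻), Pb⁴⁺ (Z=82, 78 e⁻), Tl³⁺ (Z=81, 78 e⁻), Hg²⁺ (Z=80, 78 e⁻), Au⁺ (Z=79, 78 e⁻). Ge⁴⁺ < Pb⁴⁺ (same group, 2 shells fewer); Pb⁴⁺ < Tl³⁺ (both 78 e⁻, Z=82>81); Tl³⁺ < Hg²⁺ (isoelectronic, higher Z=81 is smaller); Hg²⁺ < Au⁺ (both 78 e⁻, Z=80>79).
Ordering: Ge⁴⁺ < Pb⁴⁺ < Tl³⁺ < Hg²⁺ < Au⁺. The 2nd smallest is Pb⁴⁺.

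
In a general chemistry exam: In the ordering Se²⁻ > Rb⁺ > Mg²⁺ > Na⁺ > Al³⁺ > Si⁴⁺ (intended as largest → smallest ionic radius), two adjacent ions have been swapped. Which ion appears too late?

Na⁺

The pair Mg²⁺, Na⁺ is the wrong way round — both have 10 electrons but Z(Mg)=12 > Z(Na)=11, so Mg²⁺ should be the smaller of the two. All other adjacent pairs agree with periodic trends, so Na⁺ is the misplaced ion.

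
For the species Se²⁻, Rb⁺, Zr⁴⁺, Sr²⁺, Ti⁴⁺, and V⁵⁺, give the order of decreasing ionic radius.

Se²⁻ > Rb⁺ > Sr²⁺ > Zr⁴⁺ > Ti⁴⁺ > V⁵⁺

Electron counts and nuclear charges: V⁵⁺ (Z=23, 18 e⁻), Ti⁴⁺ (Z=22, 18 e⁻), Zr⁴⁺ (Z=40, 36 e⁻), Sr²⁺ (Z=38, 36 e⁻), Rb⁺ (Z=37, 36 e⁻), Se²⁻ (Z=34, 36 e⁻). V⁵⁺ < Ti⁴⁺ (isoelectronic, higher Z=23 is smaller); Ti⁴⁺ < Zr⁴⁺ (same group, period 4 vs 5); Zr⁴⁺ < Sr²⁺ (both 36 e⁻, Z=40>38); Sr²⁺ < Rb⁺ (both 36 e⁻, Z=38>37); Rb⁺ < Se²⁻ (isoelectronic, higher Z=37 is smaller).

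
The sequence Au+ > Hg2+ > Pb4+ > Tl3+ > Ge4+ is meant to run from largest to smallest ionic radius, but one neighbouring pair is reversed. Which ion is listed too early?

Pb4+

Scanning neighbour by neighbour, only Pb4+/Tl3+ violates a trend: Pb4+ and Tl3+ share 78 electrons; the higher nuclear charge on Pb (Z=82) contracts it more, so Pb4+ < Tl3+. That makes Pb4+ the one sitting a position early relative to where it belongs.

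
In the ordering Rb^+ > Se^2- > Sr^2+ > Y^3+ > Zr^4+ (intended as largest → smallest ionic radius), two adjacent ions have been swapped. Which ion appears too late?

Se^2-

Compare adjacent ions: Rb^+ and Se^2- share 36 electrons; the higher nuclear charge on Rb (Z=37) contracts it more, so Rb^+ < Se^2- — yet in this decreasing list Rb^+ sits before Se^2-. Nothing else is reversed, so Se^2- should move one place to the left.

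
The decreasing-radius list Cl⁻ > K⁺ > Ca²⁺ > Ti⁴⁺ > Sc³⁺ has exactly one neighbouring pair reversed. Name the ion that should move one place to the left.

Sc³⁺

Check each adjacent pair. Ti⁴⁺ and Sc³⁺ are reversed: they are isoelectronic (18 e⁻) and Ti has more protons than Sc (22 vs 21), making Ti⁴⁺ smaller. No other neighbouring pair contradicts the periodic trends, so Sc³⁺ is the ion listed too late.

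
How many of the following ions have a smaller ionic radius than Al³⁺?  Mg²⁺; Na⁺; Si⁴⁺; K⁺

Tabulating Z and e⁻: Si⁴⁺: 10 e⁻, Z=14, Al³⁺: 10 e⁻, Z=13, Mg²⁺: 10 e⁻, Z=12, Na⁺: 10 e⁻, Z=11, K⁺: 18 e⁻, Z=19. Si⁴⁺ < Al³⁺ (both 10 e⁻, Z=14>13); Al³⁺ < Mg²⁺ (both 10 e⁻, Z=13>12); Mg²⁺ < Na⁺ (isoelectronic, higher Z=12 is smaller); Na⁺ < K⁺ (same group, period 3 vs 4).
Ordering all of them (including Al³⁺) by radius gives Si⁴⁺ < Al³⁺ < Mg²⁺ < Na⁺ < K⁺. That's 1.

1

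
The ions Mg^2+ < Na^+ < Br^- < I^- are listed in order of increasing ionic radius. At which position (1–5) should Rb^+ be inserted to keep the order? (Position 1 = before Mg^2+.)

Tabulating Z and e⁻: Mg^2+: 10 e⁻, Z=12, Na^+: 10 e⁻, Z=11, Rb^+: 36 e⁻, Z=37, Br^-: 36 e⁻, Z=35, I^-: 54 e⁻, Z=53. Mg^2+ < Na^+ (isoelectronic, higher Z=12 is smaller); Na^+ < Rb^+ (same group, period 3 vs 5); Rb^+ < Br^- (isoelectronic, higher Z=37 is smaller); Br^- < I^- (same group, period 4 vs 5).
The complete sequence is Mg^2+ < Na^+ < Rb^+ < Br^- < I^-. Rb^+ sits at position 3.

3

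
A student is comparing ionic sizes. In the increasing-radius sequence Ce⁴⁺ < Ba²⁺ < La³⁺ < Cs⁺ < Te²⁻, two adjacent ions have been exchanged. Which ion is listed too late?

La³⁺

Check each adjacent pair. Ba²⁺ and La³⁺ are reversed: both have 54 electrons but Z(La)=57 > Z(Ba)=56, so La³⁺ should be the smaller of the two. No other neighbouring pair contradicts the periodic trends, so La³⁺ is the ion listed too late.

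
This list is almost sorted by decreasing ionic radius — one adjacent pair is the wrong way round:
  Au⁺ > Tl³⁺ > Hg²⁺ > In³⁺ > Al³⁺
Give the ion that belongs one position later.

Tl³⁺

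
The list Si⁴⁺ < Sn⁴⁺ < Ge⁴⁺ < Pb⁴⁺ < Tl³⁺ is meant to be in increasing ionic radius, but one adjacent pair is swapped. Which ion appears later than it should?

Ge⁴⁺

Check each adjacent pair. Sn⁴⁺ and Ge⁴⁺ are reversed: Ge⁴⁺ and Sn⁴⁺ are in one column with the same charge; the lighter period-4 ion has one fewer shell and is smaller. No other neighbouring pair contradicts the periodic trends, so Ge⁴⁺ is the ion listed too late.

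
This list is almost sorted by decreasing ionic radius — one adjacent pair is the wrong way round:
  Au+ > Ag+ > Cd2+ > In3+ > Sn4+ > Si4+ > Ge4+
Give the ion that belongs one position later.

The pair Si4+, Ge4+ is the wrong way round — same group and charge — period 3 sits above period 4, so Si4+ is smaller. All other adjacent pairs agree with periodic trends, so Si4+ is the misplaced ion.

Si4+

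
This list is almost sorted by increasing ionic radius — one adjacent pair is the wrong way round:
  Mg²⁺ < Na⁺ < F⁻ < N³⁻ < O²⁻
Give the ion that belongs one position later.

The pair N³⁻, O²⁻ is the wrong way round — they are isoelectronic (10 e⁻) and O has more protons than N (8 vs 7), making O²⁻ smaller. All other adjacent pairs agree with periodic trends, so N³⁻ is the misplaced ion.

N³⁻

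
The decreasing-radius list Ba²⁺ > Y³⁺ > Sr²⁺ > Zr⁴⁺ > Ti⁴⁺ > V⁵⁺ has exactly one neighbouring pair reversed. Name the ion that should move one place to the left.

Sr²⁺

Compare adjacent ions: they are isoelectronic (36 e⁻) and Y has more protons than Sr (39 vs 38), making Y³⁺ smaller — yet in this decreasing list Y³⁺ sits before Sr²⁺. Nothing else is reversed, so Sr²⁺ should move one place to the left.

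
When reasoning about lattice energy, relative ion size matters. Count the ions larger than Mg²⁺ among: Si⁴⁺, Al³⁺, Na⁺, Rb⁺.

2

First list Z and electron count for each: Si⁴⁺ (Z=14, 10 e⁻), Al³⁺ (Z=13, 10 e⁻), Mg²⁺ (Z=12, 10 e⁻), Na⁺ (Z=11, 10 e⁻), Rb⁺ (Z=37, 36 e⁻). Si⁴⁺ < Al³⁺ (isoelectronic, higher Z=14 is smaller); Al³⁺ < Mg²⁺ (both 10 e⁻, Z=13>12); Mg²⁺ < Na⁺ (both 10 e⁻, Z=12>11); Na⁺ < Rb⁺ (same group, period 3 vs 5).
Ordering all of them (including Mg²⁺) by radius gives Si⁴⁺ < Al³⁺ < Mg²⁺ < Na⁺ < Rb⁺. Count: 2.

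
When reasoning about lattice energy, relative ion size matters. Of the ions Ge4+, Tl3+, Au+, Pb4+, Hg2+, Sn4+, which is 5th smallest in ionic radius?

Hg2+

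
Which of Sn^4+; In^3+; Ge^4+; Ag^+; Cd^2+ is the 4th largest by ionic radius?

Sn^4+

Ge^4+: 28 e⁻, Z=32, Sn^4+: 46 e⁻, Z=50, In^3+: 46 e⁻, Z=49, Cd^2+: 46 e⁻, Z=48, Ag^+: 46 e⁻, Z=47. Ge^4+ < Sn^4+ (same group, 1 shell fewer); Sn^4+ < In^3+ (both 46 e⁻, Z=50>49); In^3+ < Cd^2+ (isoelectronic, higher Z=49 is smaller); Cd^2+ < Ag^+ (both 46 e⁻, Z=48>47).
Ordering: Ge^4+ < Sn^4+ < In^3+ < Cd^2+ < Ag^+. The 4th largest is Sn^4+.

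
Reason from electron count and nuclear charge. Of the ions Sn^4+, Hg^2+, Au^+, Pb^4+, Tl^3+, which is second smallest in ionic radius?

First list Z and electron count for each: Sn^4+ (Z=50, 46 e⁻), Pb^4+ (Z=82, 78 e⁻), Tl^3+ (Z=81, 78 e⁻), Hg^2+ (Z=80, 78 e⁻), Au^+ (Z=79, 78 e⁻). Sn^4+ < Pb^4+ (same group, 1 shell fewer); Pb^4+ < Tl^3+ (isoelectronic, higher Z=82 is smaller); Tl^3+ < Hg^2+ (isoelectronic, higher Z=81 is smaller); Hg^2+ < Au^+ (both 78 e⁻, Z=80>79).
Ordering: Sn^4+ < Pb^4+ < Tl^3+ < Hg^2+ < Au^+. The second smallest is Pb^4+.

Pb^4+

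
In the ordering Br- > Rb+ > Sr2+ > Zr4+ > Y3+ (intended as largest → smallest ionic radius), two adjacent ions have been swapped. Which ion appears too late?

Check each adjacent pair. Zr4+ and Y3+ are reversed: Zr4+ and Y3+ share 36 electrons; the higher nuclear charge on Zr (Z=40) contracts it more, so Zr4+ < Y3+. No other neighbouring pair contradicts the periodic trends, so Y3+ is the ion listed too late.

Y3+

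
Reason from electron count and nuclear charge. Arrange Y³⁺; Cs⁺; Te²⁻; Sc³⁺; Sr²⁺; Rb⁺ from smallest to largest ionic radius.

Sc³⁺ < Y³⁺ < Sr²⁺ < Rb⁺ < Cs⁺ < Te²⁻

Work out protons and electrons: Sc³⁺ (Z=21, 18 e⁻), Y³⁺ (Z=39, 36 e⁻), Sr²⁺ (Z=38, 36 e⁻), Rb⁺ (Z=37, 36 e⁻), Cs⁺ (Z=55, 54 e⁻), Te²⁻ (Z=52, 54 e⁻). Sc³⁺ < Y³⁺ (same group, period 4 vs 5); Y³⁺ < Sr²⁺ (isoelectronic, higher Z=39 is smaller); Sr²⁺ < Rb⁺ (both 36 e⁻, Z=38>37); Rb⁺ < Cs⁺ (same group, 1 shell fewer); Cs⁺ < Te²⁻ (isoelectronic, higher Z=55 is smaller).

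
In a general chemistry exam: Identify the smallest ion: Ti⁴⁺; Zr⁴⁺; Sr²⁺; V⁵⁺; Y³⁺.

First list Z and electron count for each: V⁵⁺ (Z=23, 18 e⁻), Ti⁴⁺ (Z=22, 18 e⁻), Zr⁴⁺ (Z=40, 36 e⁻), Y³⁺ (Z=39, 36 e⁻), Sr²⁺ (Z=38, 36 e⁻). V⁵⁺ < Ti⁴⁺ (isoelectronic, higher Z=23 is smaller); Ti⁴⁺ < Zr⁴⁺ (same group, period 4 vs 5); Zr⁴⁺ < Y³⁺ (isoelectronic, higher Z=40 is smaller); Y³⁺ < Sr²⁺ (both 36 e⁻, Z=39>38).

V⁵⁺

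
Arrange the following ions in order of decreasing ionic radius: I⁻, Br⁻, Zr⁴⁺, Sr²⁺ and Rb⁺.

I⁻ > Br⁻ > Rb⁺ > Sr²⁺ > Zr⁴⁺

Zr⁴⁺: 36 e⁻, Z=40, Sr²⁺: 36 e⁻, Z=38, Rb⁺: 36 e⁻, Z=37, Br⁻: 36 e⁻, Z=35, I⁻: 54 e⁻, Z=53. Zr⁴⁺ < Sr²⁺ (isoelectronic, higher Z=40 is smaller); Sr²⁺ < Rb⁺ (both 36 e⁻, Z=38>37); Rb⁺ < Br⁻ (isoelectronic, higher Z=37 is smaller); Br⁻ < I⁻ (same group, 1 shell fewer).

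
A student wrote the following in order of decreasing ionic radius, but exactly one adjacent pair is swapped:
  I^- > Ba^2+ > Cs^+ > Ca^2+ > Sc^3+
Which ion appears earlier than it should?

Compare adjacent ions: they are isoelectronic (54 e⁻) and Ba has more protons than Cs (56 vs 55), making Ba^2+ smaller — yet in this decreasing list Ba^2+ sits before Cs^+. Nothing else is reversed, so Ba^2+ should move one place to the right.

Ba^2+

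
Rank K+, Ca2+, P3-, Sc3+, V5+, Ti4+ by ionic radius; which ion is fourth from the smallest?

Ca2+

Isoelectronic series (18 e⁻ each). Size is set by nuclear charge: more protons means a smaller ion. V5+ (Z=23), Ti4+ (Z=22), Sc3+ (Z=21), Ca2+ (Z=20), K+ (Z=19), P3- (Z=15).
Full ascending order: V5+ < Ti4+ < Sc3+ < Ca2+ < K+ < P3-. Counting from the smallest, position 4 is Ca2+.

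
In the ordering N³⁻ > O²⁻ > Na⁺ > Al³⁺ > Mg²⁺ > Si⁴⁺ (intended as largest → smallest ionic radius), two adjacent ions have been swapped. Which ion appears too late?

Mg²⁺

Check each adjacent pair. Al³⁺ and Mg²⁺ are reversed: both have 10 electrons but Z(Al)=13 > Z(Mg)=12, so Al³⁺ should be the smaller of the two. No other neighbouring pair contradicts the periodic trends, so Mg²⁺ is the ion listed too late.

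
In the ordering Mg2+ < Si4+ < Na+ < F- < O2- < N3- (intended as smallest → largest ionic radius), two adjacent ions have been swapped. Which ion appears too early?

Mg2+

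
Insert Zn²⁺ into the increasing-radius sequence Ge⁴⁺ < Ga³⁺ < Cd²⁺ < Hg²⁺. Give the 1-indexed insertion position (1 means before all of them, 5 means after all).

Electron counts and nuclear charges: Ge⁴⁺ has 28 e⁻ (Z=32), Ga³⁺ has 28 e⁻ (Z=31), Zn²⁺ has 28 e⁻ (Z=30), Cd²⁺ has 46 e⁻ (Z=48), Hg²⁺ has 78 e⁻ (Z=80). Ge⁴⁺ < Ga³⁺ (both 28 e⁻, Z=32>31); Ga³⁺ < Zn²⁺ (isoelectronic, higher Z=31 is smaller); Zn²⁺ < Cd²⁺ (same group, 1 shell fewer); Cd²⁺ < Hg²⁺ (same group, period 5 vs 6).
The complete sequence is Ge⁴⁺ < Ga³⁺ < Zn²⁺ < Cd²⁺ < Hg²⁺. Zn²⁺ sits at position 3.

3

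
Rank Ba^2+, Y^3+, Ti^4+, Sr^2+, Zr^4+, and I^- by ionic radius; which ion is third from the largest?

Sr^2+

Ti^4+ (Z=22, 18 e⁻), Zr^4+ (Z=40, 36 e⁻), Y^3+ (Z=39, 36 e⁻), Sr^2+ (Z=38, 36 e⁻), Ba^2+ (Z=56, 54 e⁻), I^- (Z=53, 54 e⁻). Ti^4+ < Zr^4+ (same group, period 4 vs 5); Zr^4+ < Y^3+ (isoelectronic, higher Z=40 is smaller); Y^3+ < Sr^2+ (both 36 e⁻, Z=39>38); Sr^2+ < Ba^2+ (same group, period 5 vs 6); Ba^2+ < I^- (isoelectronic, higher Z=56 is smaller).
So the order is Ti^4+ < Zr^4+ < Y^3+ < Sr^2+ < Ba^2+ < I^-; the 3rd-largest ion is Sr^2+.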